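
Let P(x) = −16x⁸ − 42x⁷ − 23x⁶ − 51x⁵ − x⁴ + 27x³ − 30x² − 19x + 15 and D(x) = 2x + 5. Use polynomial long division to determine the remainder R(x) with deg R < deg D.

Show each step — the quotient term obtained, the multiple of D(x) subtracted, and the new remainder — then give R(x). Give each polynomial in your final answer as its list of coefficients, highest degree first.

R = [0]

Step 1: lead(−16x⁸ − 42x⁷ − 23x⁶ − 51x⁵ − x⁴ + 27x³ − 30x² − 19x + 15) ÷ lead(D) = −16x⁸ ÷ 2x = −8x⁷. Subtract (−8x⁷)·D = −16x⁸ − 40x⁷. Remainder: −2x⁷ − 23x⁶ − 51x⁵ − x⁴ + 27x³ − 30x² − 19x + 15.
Step 2: lead(−2x⁷ − 23x⁶ − 51x⁵ − x⁴ + 27x³ − 30x² − 19x + 15) ÷ lead(D) = −2x⁷ ÷ 2x = −x⁶. Subtract (−x⁶)·D = −2x⁷ − 5x⁶. Remainder: −18x⁶ − 51x⁵ − x⁴ + 27x³ − 30x² − 19x + 15.
Step 3: lead(−18x⁶ − 51x⁵ − x⁴ + 27x³ − 30x² − 19x + 15) ÷ lead(D) = −18x⁶ ÷ 2x = −9x⁵. Subtract (−9x⁵)·D = −18x⁶ − 45x⁵. Remainder: −6x⁵ − x⁴ + 27x³ − 30x² − 19x + 15.
Step 4: lead(−6x⁵ − x⁴ + 27x³ − 30x² − 19x + 15) ÷ lead(D) = −6x⁵ ÷ 2x = −3x⁴. Subtract (−3x⁴)·D = −6x⁵ − 15x⁴. Remainder: 14x⁴ + 27x³ − 30x² − 19x + 15.
Step 5: lead(14x⁴ + 27x³ − 30x² − 19x + 15) ÷ lead(D) = 14x⁴ ÷ 2x = 7x³. Subtract (7x³)·D = 14x⁴ + 35x³. Remainder: −8x³ − 30x² − 19x + 15.
Step 6: lead(−8x³ − 30x² − 19x + 15) ÷ lead(D) = −8x³ ÷ 2x = −4x². Subtract (−4x²)·D = −8x³ − 20x². Remainder: −10x² − 19x + 15.
Step 7: lead(−10x² − 19x + 15) ÷ lead(D) = −10x² ÷ 2x = −5x. Subtract (−5x)·D = −10x² − 25x. Remainder: 6x + 15.
Step 8: lead(6x + 15) ÷ lead(D) = 6x ÷ 2x = 3. Subtract (3)·D = 6x + 15. Remainder: 0.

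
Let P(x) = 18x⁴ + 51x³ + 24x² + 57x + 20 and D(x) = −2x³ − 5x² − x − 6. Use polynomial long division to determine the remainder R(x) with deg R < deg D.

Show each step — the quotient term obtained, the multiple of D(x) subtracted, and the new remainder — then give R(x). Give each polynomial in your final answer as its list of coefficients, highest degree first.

Step 1: lead(18x⁴ + 51x³ + 24x² + 57x + 20) ÷ lead(D) = 18x⁴ ÷ −2x³ = −9x. Subtract (−9x)·D = 18x⁴ + 45x³ + 9x² + 54x. Remainder: 6x³ + 15x² + 3x + 20.
Step 2: lead(6x³ + 15x² + 3x + 20) ÷ lead(D) = 6x³ ÷ −2x³ = −3. Subtract (−3)·D = 6x³ + 15x² + 3x + 18. Remainder: 2.

R = [2]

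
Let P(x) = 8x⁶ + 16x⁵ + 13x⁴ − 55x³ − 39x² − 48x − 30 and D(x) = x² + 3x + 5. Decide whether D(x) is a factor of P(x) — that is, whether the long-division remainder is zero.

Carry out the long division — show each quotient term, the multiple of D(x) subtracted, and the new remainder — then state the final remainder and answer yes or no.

Step 1: lead(8x⁶ + 16x⁵ + 13x⁴ − 55x³ − 39x² − 48x − 30) ÷ lead(D) = 8x⁶ ÷ x² = 8x⁴. Subtract (8x⁴)·D = 8x⁶ + 24x⁵ + 40x⁴. Remainder: −8x⁵ − 27x⁴ − 55x³ − 39x² − 48x − 30.
Step 2: lead(−8x⁵ − 27x⁴ − 55x³ − 39x² − 48x − 30) ÷ lead(D) = −8x⁵ ÷ x² = −8x³. Subtract (−8x³)·D = −8x⁵ − 24x⁴ − 40x³. Remainder: −3x⁴ − 15x³ − 39x² − 48x − 30.
Step 3: lead(−3x⁴ − 15x³ − 39x² − 48x − 30) ÷ lead(D) = −3x⁴ ÷ x² = −3x². Subtract (−3x²)·D = −3x⁴ − 9x³ − 15x². Remainder: −6x³ − 24x² − 48x − 30.
Step 4: lead(−6x³ − 24x² − 48x − 30) ÷ lead(D) = −6x³ ÷ x² = −6x. Subtract (−6x)·D = −6x³ − 18x² − 30x. Remainder: −6x² − 18x − 30.
Step 5: lead(−6x² − 18x − 30) ÷ lead(D) = −6x² ÷ x² = −6. Subtract (−6)·D = −6x² − 18x − 30. Remainder: 0.

R(x) = 0, so D(x) is a factor of P(x). yes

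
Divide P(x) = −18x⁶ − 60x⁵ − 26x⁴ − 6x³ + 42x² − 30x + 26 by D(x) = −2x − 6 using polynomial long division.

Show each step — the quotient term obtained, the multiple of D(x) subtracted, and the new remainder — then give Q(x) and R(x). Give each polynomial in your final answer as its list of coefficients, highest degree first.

Q = [9, 3, 4, -9, 6, -3]; R = [8]

Step 1: lead(−18x⁶ − 60x⁵ − 26x⁴ − 6x³ + 42x² − 30x + 26) ÷ lead(D) = −18x⁶ ÷ −2x = 9x⁵. Subtract (9x⁵)·D = −18x⁶ − 54x⁵. Remainder: −6x⁵ − 26x⁴ − 6x³ + 42x² − 30x + 26.
Step 2: lead(−6x⁵ − 26x⁴ − 6x³ + 42x² − 30x + 26) ÷ lead(D) = −6x⁵ ÷ −2x = 3x⁴. Subtract (3x⁴)·D = −6x⁵ − 18x⁴. Remainder: −8x⁴ − 6x³ + 42x² − 30x + 26.
Step 3: lead(−8x⁴ − 6x³ + 42x² − 30x + 26) ÷ lead(D) = −8x⁴ ÷ −2x = 4x³. Subtract (4x³)·D = −8x⁴ − 24x³. Remainder: 18x³ + 42x² − 30x + 26.
Step 4: lead(18x³ + 42x² − 30x + 26) ÷ lead(D) = 18x³ ÷ −2x = −9x². Subtract (−9x²)·D = 18x³ + 54x². Remainder: −12x² − 30x + 26.
Step 5: lead(−12x² − 30x + 26) ÷ lead(D) = −12x² ÷ −2x = 6x. Subtract (6x)·D = −12x² − 36x. Remainder: 6x + 26.
Step 6: lead(6x + 26) ÷ lead(D) = 6x ÷ −2x = −3. Subtract (−3)·D = 6x + 18. Remainder: 8.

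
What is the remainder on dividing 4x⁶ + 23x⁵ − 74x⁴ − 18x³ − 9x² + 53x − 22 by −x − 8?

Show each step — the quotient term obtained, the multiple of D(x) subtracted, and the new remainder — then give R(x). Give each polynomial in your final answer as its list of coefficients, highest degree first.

Step 1: lead(4x⁶ + 23x⁵ − 74x⁴ − 18x³ − 9x² + 53x − 22) ÷ lead(D) = 4x⁶ ÷ −x = −4x⁵. Subtract (−4x⁵)·D = 4x⁶ + 32x⁵. Remainder: −9x⁵ − 74x⁴ − 18x³ − 9x² + 53x − 22.
Step 2: lead(−9x⁵ − 74x⁴ − 18x³ − 9x² + 53x − 22) ÷ lead(D) = −9x⁵ ÷ −x = 9x⁴. Subtract (9x⁴)·D = −9x⁵ − 72x⁴. Remainder: −2x⁴ − 18x³ − 9x² + 53x − 22.
Step 3: lead(−2x⁴ − 18x³ − 9x² + 53x − 22) ÷ lead(D) = −2x⁴ ÷ −x = 2x³. Subtract (2x³)·D = −2x⁴ − 16x³. Remainder: −2x³ − 9x² + 53x − 22.
Step 4: lead(−2x³ − 9x² + 53x − 22) ÷ lead(D) = −2x³ ÷ −x = 2x². Subtract (2x²)·D = −2x³ − 16x². Remainder: 7x² + 53x − 22.
Step 5: lead(7x² + 53x − 22) ÷ lead(D) = 7x² ÷ −x = −7x. Subtract (−7x)·D = 7x² + 56x. Remainder: −3x − 22.
Step 6: lead(−3x − 22) ÷ lead(D) = −3x ÷ −x = 3. Subtract (3)·D = −3x − 24. Remainder: 2.

R = [2]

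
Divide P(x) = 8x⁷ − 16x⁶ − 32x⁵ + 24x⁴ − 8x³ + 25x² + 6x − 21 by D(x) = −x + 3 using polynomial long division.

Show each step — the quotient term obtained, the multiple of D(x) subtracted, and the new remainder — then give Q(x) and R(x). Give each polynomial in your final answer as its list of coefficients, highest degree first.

Q = [-8, -8, 8, 0, 8, -1, -9]; R = [6]

Step 1: lead(8x⁷ − 16x⁶ − 32x⁵ + 24x⁴ − 8x³ + 25x² + 6x − 21) ÷ lead(D) = 8x⁷ ÷ −x = −8x⁶. Subtract (−8x⁶)·D = 8x⁷ − 24x⁶. Remainder: 8x⁶ − 32x⁵ + 24x⁴ − 8x³ + 25x² + 6x − 21.
Step 2: lead(8x⁶ − 32x⁵ + 24x⁴ − 8x³ + 25x² + 6x − 21) ÷ lead(D) = 8x⁶ ÷ −x = −8x⁵. Subtract (−8x⁵)·D = 8x⁶ − 24x⁵. Remainder: −8x⁵ + 24x⁴ − 8x³ + 25x² + 6x − 21.
Step 3: lead(−8x⁵ + 24x⁴ − 8x³ + 25x² + 6x − 21) ÷ lead(D) = −8x⁵ ÷ −x = 8x⁴. Subtract (8x⁴)·D = −8x⁵ + 24x⁴. Remainder: −8x³ + 25x² + 6x − 21.
Step 4: lead(−8x³ + 25x² + 6x − 21) ÷ lead(D) = −8x³ ÷ −x = 8x². Subtract (8x²)·D = −8x³ + 24x². Remainder: x² + 6x − 21.
Step 5: lead(x² + 6x − 21) ÷ lead(D) = x² ÷ −x = −x. Subtract (−x)·D = x² − 3x. Remainder: 9x − 21.
Step 6: lead(9x − 21) ÷ lead(D) = 9x ÷ −x = −9. Subtract (−9)·D = 9x − 27. Remainder: 6.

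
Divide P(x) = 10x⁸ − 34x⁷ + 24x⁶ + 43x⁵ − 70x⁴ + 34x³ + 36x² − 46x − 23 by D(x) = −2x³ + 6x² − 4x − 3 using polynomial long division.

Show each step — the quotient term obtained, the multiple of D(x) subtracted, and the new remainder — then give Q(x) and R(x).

Step 1: lead(10x⁸ − 34x⁷ + 24x⁶ + 43x⁵ − 70x⁴ + 34x³ + 36x² − 46x − 23) ÷ lead(D) = 10x⁸ ÷ −2x³ = −5x⁵. Subtract (−5x⁵)·D = 10x⁸ − 30x⁷ + 20x⁶ + 15x⁵. Remainder: −4x⁷ + 4x⁶ + 28x⁵ − 70x⁴ + 34x³ + 36x² − 46x − 23.
Step 2: lead(−4x⁷ + 4x⁶ + 28x⁵ − 70x⁴ + 34x³ + 36x² − 46x − 23) ÷ lead(D) = −4x⁷ ÷ −2x³ = 2x⁴. Subtract (2x⁴)·D = −4x⁷ + 12x⁶ − 8x⁵ − 6x⁴. Remainder: −8x⁶ + 36x⁵ − 64x⁴ + 34x³ + 36x² − 46x − 23.
Step 3: lead(−8x⁶ + 36x⁵ − 64x⁴ + 34x³ + 36x² − 46x − 23) ÷ lead(D) = −8x⁶ ÷ −2x³ = 4x³. Subtract (4x³)·D = −8x⁶ + 24x⁵ − 16x⁴ − 12x³. Remainder: 12x⁵ − 48x⁴ + 46x³ + 36x² − 46x − 23.
Step 4: lead(12x⁵ − 48x⁴ + 46x³ + 36x² − 46x − 23) ÷ lead(D) = 12x⁵ ÷ −2x³ = −6x². Subtract (−6x²)·D = 12x⁵ − 36x⁴ + 24x³ + 18x². Remainder: −12x⁴ + 22x³ + 18x² − 46x − 23.
Step 5: lead(−12x⁴ + 22x³ + 18x² − 46x − 23) ÷ lead(D) = −12x⁴ ÷ −2x³ = 6x. Subtract (6x)·D = −12x⁴ + 36x³ − 24x² − 18x. Remainder: −14x³ + 42x² − 28x − 23.
Step 6: lead(−14x³ + 42x² − 28x − 23) ÷ lead(D) = −14x³ ÷ −2x³ = 7. Subtract (7)·D = −14x³ + 42x² − 28x − 21. Remainder: −2.

Q(x) = −5x⁵ + 2x⁴ + 4x³ − 6x² + 6x + 7; R(x) = −2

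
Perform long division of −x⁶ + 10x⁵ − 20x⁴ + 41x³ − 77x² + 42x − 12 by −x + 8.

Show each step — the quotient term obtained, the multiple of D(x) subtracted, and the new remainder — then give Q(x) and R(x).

Step 1: lead(−x⁶ + 10x⁵ − 20x⁴ + 41x³ − 77x² + 42x − 12) ÷ lead(D) = −x⁶ ÷ −x = x⁵. Subtract (x⁵)·D = −x⁶ + 8x⁵. Remainder: 2x⁵ − 20x⁴ + 41x³ − 77x² + 42x − 12.
Step 2: lead(2x⁵ − 20x⁴ + 41x³ − 77x² + 42x − 12) ÷ lead(D) = 2x⁵ ÷ −x = −2x⁴. Subtract (−2x⁴)·D = 2x⁵ − 16x⁴. Remainder: −4x⁴ + 41x³ − 77x² + 42x − 12.
Step 3: lead(−4x⁴ + 41x³ − 77x² + 42x − 12) ÷ lead(D) = −4x⁴ ÷ −x = 4x³. Subtract (4x³)·D = −4x⁴ + 32x³. Remainder: 9x³ − 77x² + 42x − 12.
Step 4: lead(9x³ − 77x² + 42x − 12) ÷ lead(D) = 9x³ ÷ −x = −9x². Subtract (−9x²)·D = 9x³ − 72x². Remainder: −5x² + 42x − 12.
Step 5: lead(−5x² + 42x − 12) ÷ lead(D) = −5x² ÷ −x = 5x. Subtract (5x)·D = −5x² + 40x. Remainder: 2x − 12.
Step 6: lead(2x − 12) ÷ lead(D) = 2x ÷ −x = −2. Subtract (−2)·D = 2x − 16. Remainder: 4.

Q(x) = x⁵ − 2x⁴ + 4x³ − 9x² + 5x − 2; R(x) = 4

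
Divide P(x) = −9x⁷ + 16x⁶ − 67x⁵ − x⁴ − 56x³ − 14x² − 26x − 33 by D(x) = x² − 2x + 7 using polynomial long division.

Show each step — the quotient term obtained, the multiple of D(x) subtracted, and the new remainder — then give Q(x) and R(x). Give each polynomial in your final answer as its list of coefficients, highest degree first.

Step 1: lead(−9x⁷ + 16x⁶ − 67x⁵ − x⁴ − 56x³ − 14x² − 26x − 33) ÷ lead(D) = −9x⁷ ÷ x² = −9x⁵. Subtract (−9x⁵)·D = −9x⁷ + 18x⁶ − 63x⁵. Remainder: −2x⁶ − 4x⁵ − x⁴ − 56x³ − 14x² − 26x − 33.
Step 2: lead(−2x⁶ − 4x⁵ − x⁴ − 56x³ − 14x² − 26x − 33) ÷ lead(D) = −2x⁶ ÷ x² = −2x⁴. Subtract (−2x⁴)·D = −2x⁶ + 4x⁵ − 14x⁴. Remainder: −8x⁵ + 13x⁴ − 56x³ − 14x² − 26x − 33.
Step 3: lead(−8x⁵ + 13x⁴ − 56x³ − 14x² − 26x − 33) ÷ lead(D) = −8x⁵ ÷ x² = −8x³. Subtract (−8x³)·D = −8x⁵ + 16x⁴ − 56x³. Remainder: −3x⁴ − 14x² − 26x − 33.
Step 4: lead(−3x⁴ − 14x² − 26x − 33) ÷ lead(D) = −3x⁴ ÷ x² = −3x². Subtract (−3x²)·D = −3x⁴ + 6x³ − 21x². Remainder: −6x³ + 7x² − 26x − 33.
Step 5: lead(−6x³ + 7x² − 26x − 33) ÷ lead(D) = −6x³ ÷ x² = −6x. Subtract (−6x)·D = −6x³ + 12x² − 42x. Remainder: −5x² + 16x − 33.
Step 6: lead(−5x² + 16x − 33) ÷ lead(D) = −5x² ÷ x² = −5. Subtract (−5)·D = −5x² + 10x − 35. Remainder: 6x + 2.

Q = [-9, -2, -8, -3, -6, -5]; R = [6, 2]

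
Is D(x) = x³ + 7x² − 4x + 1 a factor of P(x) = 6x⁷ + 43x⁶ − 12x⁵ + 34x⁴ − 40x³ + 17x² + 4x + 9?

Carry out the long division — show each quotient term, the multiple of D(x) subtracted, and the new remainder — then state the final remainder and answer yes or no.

Step 1: lead(6x⁷ + 43x⁶ − 12x⁵ + 34x⁴ − 40x³ + 17x² + 4x + 9) ÷ lead(D) = 6x⁷ ÷ x³ = 6x⁴. Subtract (6x⁴)·D = 6x⁷ + 42x⁶ − 24x⁵ + 6x⁴. Remainder: x⁶ + 12x⁵ + 28x⁴ − 40x³ + 17x² + 4x + 9.
Step 2: lead(x⁶ + 12x⁵ + 28x⁴ − 40x³ + 17x² + 4x + 9) ÷ lead(D) = x⁶ ÷ x³ = x³. Subtract (x³)·D = x⁶ + 7x⁵ − 4x⁴ + x³. Remainder: 5x⁵ + 32x⁴ − 41x³ + 17x² + 4x + 9.
Step 3: lead(5x⁵ + 32x⁴ − 41x³ + 17x² + 4x + 9) ÷ lead(D) = 5x⁵ ÷ x³ = 5x². Subtract (5x²)·D = 5x⁵ + 35x⁴ − 20x³ + 5x². Remainder: −3x⁴ − 21x³ + 12x² + 4x + 9.
Step 4: lead(−3x⁴ − 21x³ + 12x² + 4x + 9) ÷ lead(D) = −3x⁴ ÷ x³ = −3x. Subtract (−3x)·D = −3x⁴ − 21x³ + 12x² − 3x. Remainder: 7x + 9.

R(x) = 7x + 9, so D(x) is not a factor of P(x). no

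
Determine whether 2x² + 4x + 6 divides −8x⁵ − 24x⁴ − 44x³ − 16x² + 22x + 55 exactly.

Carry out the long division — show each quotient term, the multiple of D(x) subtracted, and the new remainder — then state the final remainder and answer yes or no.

Step 1: lead(−8x⁵ − 24x⁴ − 44x³ − 16x² + 22x + 55) ÷ lead(D) = −8x⁵ ÷ 2x² = −4x³. Subtract (−4x³)·D = −8x⁵ − 16x⁴ − 24x³. Remainder: −8x⁴ − 20x³ − 16x² + 22x + 55.
Step 2: lead(−8x⁴ − 20x³ − 16x² + 22x + 55) ÷ lead(D) = −8x⁴ ÷ 2x² = −4x². Subtract (−4x²)·D = −8x⁴ − 16x³ − 24x². Remainder: −4x³ + 8x² + 22x + 55.
Step 3: lead(−4x³ + 8x² + 22x + 55) ÷ lead(D) = −4x³ ÷ 2x² = −2x. Subtract (−2x)·D = −4x³ − 8x² − 12x. Remainder: 16x² + 34x + 55.
Step 4: lead(16x² + 34x + 55) ÷ lead(D) = 16x² ÷ 2x² = 8. Subtract (8)·D = 16x² + 32x + 48. Remainder: 2x + 7.

R(x) = 2x + 7, so D(x) is not a factor of P(x). no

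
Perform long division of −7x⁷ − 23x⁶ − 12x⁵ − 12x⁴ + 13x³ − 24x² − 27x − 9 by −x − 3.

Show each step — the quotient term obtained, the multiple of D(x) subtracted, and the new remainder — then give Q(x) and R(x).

Q(x) = 7x⁶ + 2x⁵ + 6x⁴ − 6x³ + 5x² + 9x; R(x) = −9

Step 1: lead(−7x⁷ − 23x⁶ − 12x⁵ − 12x⁴ + 13x³ − 24x² − 27x − 9) ÷ lead(D) = −7x⁷ ÷ −x = 7x⁶. Subtract (7x⁶)·D = −7x⁷ − 21x⁶. Remainder: −2x⁶ − 12x⁵ − 12x⁴ + 13x³ − 24x² − 27x − 9.
Step 2: lead(−2x⁶ − 12x⁵ − 12x⁴ + 13x³ − 24x² − 27x − 9) ÷ lead(D) = −2x⁶ ÷ −x = 2x⁵. Subtract (2x⁵)·D = −2x⁶ − 6x⁵. Remainder: −6x⁵ − 12x⁴ + 13x³ − 24x² − 27x − 9.
Step 3: lead(−6x⁵ − 12x⁴ + 13x³ − 24x² − 27x − 9) ÷ lead(D) = −6x⁵ ÷ −x = 6x⁴. Subtract (6x⁴)·D = −6x⁵ − 18x⁴. Remainder: 6x⁴ + 13x³ − 24x² − 27x − 9.
Step 4: lead(6x⁴ + 13x³ − 24x² − 27x − 9) ÷ lead(D) = 6x⁴ ÷ −x = −6x³. Subtract (−6x³)·D = 6x⁴ + 18x³. Remainder: −5x³ − 24x² − 27x − 9.
Step 5: lead(−5x³ − 24x² − 27x − 9) ÷ lead(D) = −5x³ ÷ −x = 5x². Subtract (5x²)·D = −5x³ − 15x². Remainder: −9x² − 27x − 9.
Step 6: lead(−9x² − 27x − 9) ÷ lead(D) = −9x² ÷ −x = 9x. Subtract (9x)·D = −9x² − 27x. Remainder: −9.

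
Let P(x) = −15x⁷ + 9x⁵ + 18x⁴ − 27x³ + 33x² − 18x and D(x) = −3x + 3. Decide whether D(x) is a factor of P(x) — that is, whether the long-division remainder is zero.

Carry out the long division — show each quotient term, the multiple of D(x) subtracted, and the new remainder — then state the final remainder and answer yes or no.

R(x) = 0, so D(x) is a factor of P(x). yes

Step 1: lead(−15x⁷ + 9x⁵ + 18x⁴ − 27x³ + 33x² − 18x) ÷ lead(D) = −15x⁷ ÷ −3x = 5x⁶. Subtract (5x⁶)·D = −15x⁷ + 15x⁶. Remainder: −15x⁶ + 9x⁵ + 18x⁴ − 27x³ + 33x² − 18x.
Step 2: lead(−15x⁶ + 9x⁵ + 18x⁴ − 27x³ + 33x² − 18x) ÷ lead(D) = −15x⁶ ÷ −3x = 5x⁵. Subtract (5x⁵)·D = −15x⁶ + 15x⁵. Remainder: −6x⁵ + 18x⁴ − 27x³ + 33x² − 18x.
Step 3: lead(−6x⁵ + 18x⁴ − 27x³ + 33x² − 18x) ÷ lead(D) = −6x⁵ ÷ −3x = 2x⁴. Subtract (2x⁴)·D = −6x⁵ + 6x⁴. Remainder: 12x⁴ − 27x³ + 33x² − 18x.
Step 4: lead(12x⁴ − 27x³ + 33x² − 18x) ÷ lead(D) = 12x⁴ ÷ −3x = −4x³. Subtract (−4x³)·D = 12x⁴ − 12x³. Remainder: −15x³ + 33x² − 18x.
Step 5: lead(−15x³ + 33x² − 18x) ÷ lead(D) = −15x³ ÷ −3x = 5x². Subtract (5x²)·D = −15x³ + 15x². Remainder: 18x² − 18x.
Step 6: lead(18x² − 18x) ÷ lead(D) = 18x² ÷ −3x = −6x. Subtract (−6x)·D = 18x² − 18x. Remainder: 0.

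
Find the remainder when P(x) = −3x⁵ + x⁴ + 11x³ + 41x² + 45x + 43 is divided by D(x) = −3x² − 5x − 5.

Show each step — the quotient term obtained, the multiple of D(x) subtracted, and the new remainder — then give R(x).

R(x) = 8

Step 1: lead(−3x⁵ + x⁴ + 11x³ + 41x² + 45x + 43) ÷ lead(D) = −3x⁵ ÷ −3x² = x³. Subtract (x³)·D = −3x⁵ − 5x⁴ − 5x³. Remainder: 6x⁴ + 16x³ + 41x² + 45x + 43.
Step 2: lead(6x⁴ + 16x³ + 41x² + 45x + 43) ÷ lead(D) = 6x⁴ ÷ −3x² = −2x². Subtract (−2x²)·D = 6x⁴ + 10x³ + 10x². Remainder: 6x³ + 31x² + 45x + 43.
Step 3: lead(6x³ + 31x² + 45x + 43) ÷ lead(D) = 6x³ ÷ −3x² = −2x. Subtract (−2x)·D = 6x³ + 10x² + 10x. Remainder: 21x² + 35x + 43.
Step 4: lead(21x² + 35x + 43) ÷ lead(D) = 21x² ÷ −3x² = −7. Subtract (−7)·D = 21x² + 35x + 35. Remainder: 8.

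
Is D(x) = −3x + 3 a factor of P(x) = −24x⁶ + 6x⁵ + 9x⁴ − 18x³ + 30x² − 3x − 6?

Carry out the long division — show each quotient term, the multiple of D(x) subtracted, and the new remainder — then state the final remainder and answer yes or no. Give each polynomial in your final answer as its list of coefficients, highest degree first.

Step 1: lead(−24x⁶ + 6x⁵ + 9x⁴ − 18x³ + 30x² − 3x − 6) ÷ lead(D) = −24x⁶ ÷ −3x = 8x⁵. Subtract (8x⁵)·D = −24x⁶ + 24x⁵. Remainder: −18x⁵ + 9x⁴ − 18x³ + 30x² − 3x − 6.
Step 2: lead(−18x⁵ + 9x⁴ − 18x³ + 30x² − 3x − 6) ÷ lead(D) = −18x⁵ ÷ −3x = 6x⁴. Subtract (6x⁴)·D = −18x⁵ + 18x⁴. Remainder: −9x⁴ − 18x³ + 30x² − 3x − 6.
Step 3: lead(−9x⁴ − 18x³ + 30x² − 3x − 6) ÷ lead(D) = −9x⁴ ÷ −3x = 3x³. Subtract (3x³)·D = −9x⁴ + 9x³. Remainder: −27x³ + 30x² − 3x − 6.
Step 4: lead(−27x³ + 30x² − 3x − 6) ÷ lead(D) = −27x³ ÷ −3x = 9x². Subtract (9x²)·D = −27x³ + 27x². Remainder: 3x² − 3x − 6.
Step 5: lead(3x² − 3x − 6) ÷ lead(D) = 3x² ÷ −3x = −x. Subtract (−x)·D = 3x² − 3x. Remainder: −6.

R = [-6], so D(x) is not a factor of P(x). no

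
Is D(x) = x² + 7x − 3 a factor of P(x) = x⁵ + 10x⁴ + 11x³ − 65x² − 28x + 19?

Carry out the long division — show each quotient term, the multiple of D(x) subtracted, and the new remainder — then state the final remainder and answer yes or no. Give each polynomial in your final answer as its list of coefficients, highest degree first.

R = [-2], so D(x) is not a factor of P(x). no

Step 1: lead(x⁵ + 10x⁴ + 11x³ − 65x² − 28x + 19) ÷ lead(D) = x⁵ ÷ x² = x³. Subtract (x³)·D = x⁵ + 7x⁴ − 3x³. Remainder: 3x⁴ + 14x³ − 65x² − 28x + 19.
Step 2: lead(3x⁴ + 14x³ − 65x² − 28x + 19) ÷ lead(D) = 3x⁴ ÷ x² = 3x². Subtract (3x²)·D = 3x⁴ + 21x³ − 9x². Remainder: −7x³ − 56x² − 28x + 19.
Step 3: lead(−7x³ − 56x² − 28x + 19) ÷ lead(D) = −7x³ ÷ x² = −7x. Subtract (−7x)·D = −7x³ − 49x² + 21x. Remainder: −7x² − 49x + 19.
Step 4: lead(−7x² − 49x + 19) ÷ lead(D) = −7x² ÷ x² = −7. Subtract (−7)·D = −7x² − 49x + 21. Remainder: −2.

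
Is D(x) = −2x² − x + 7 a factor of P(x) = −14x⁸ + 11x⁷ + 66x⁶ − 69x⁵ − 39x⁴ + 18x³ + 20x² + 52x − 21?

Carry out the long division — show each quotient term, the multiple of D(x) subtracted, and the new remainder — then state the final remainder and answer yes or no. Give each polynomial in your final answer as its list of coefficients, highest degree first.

Step 1: lead(−14x⁸ + 11x⁷ + 66x⁶ − 69x⁵ − 39x⁴ + 18x³ + 20x² + 52x − 21) ÷ lead(D) = −14x⁸ ÷ −2x² = 7x⁶. Subtract (7x⁶)·D = −14x⁸ − 7x⁷ + 49x⁶. Remainder: 18x⁷ + 17x⁶ − 69x⁵ − 39x⁴ + 18x³ + 20x² + 52x − 21.
Step 2: lead(18x⁷ + 17x⁶ − 69x⁵ − 39x⁴ + 18x³ + 20x² + 52x − 21) ÷ lead(D) = 18x⁷ ÷ −2x² = −9x⁵. Subtract (−9x⁵)·D = 18x⁷ + 9x⁶ − 63x⁵. Remainder: 8x⁶ − 6x⁵ − 39x⁴ + 18x³ + 20x² + 52x − 21.
Step 3: lead(8x⁶ − 6x⁵ − 39x⁴ + 18x³ + 20x² + 52x − 21) ÷ lead(D) = 8x⁶ ÷ −2x² = −4x⁴. Subtract (−4x⁴)·D = 8x⁶ + 4x⁵ − 28x⁴. Remainder: −10x⁵ − 11x⁴ + 18x³ + 20x² + 52x − 21.
Step 4: lead(−10x⁵ − 11x⁴ + 18x³ + 20x² + 52x − 21) ÷ lead(D) = −10x⁵ ÷ −2x² = 5x³. Subtract (5x³)·D = −10x⁵ − 5x⁴ + 35x³. Remainder: −6x⁴ − 17x³ + 20x² + 52x − 21.
Step 5: lead(−6x⁴ − 17x³ + 20x² + 52x − 21) ÷ lead(D) = −6x⁴ ÷ −2x² = 3x². Subtract (3x²)·D = −6x⁴ − 3x³ + 21x². Remainder: −14x³ − x² + 52x − 21.
Step 6: lead(−14x³ − x² + 52x − 21) ÷ lead(D) = −14x³ ÷ −2x² = 7x. Subtract (7x)·D = −14x³ − 7x² + 49x. Remainder: 6x² + 3x − 21.
Step 7: lead(6x² + 3x − 21) ÷ lead(D) = 6x² ÷ −2x² = −3. Subtract (−3)·D = 6x² + 3x − 21. Remainder: 0.

R = [0], so D(x) is a factor of P(x). yes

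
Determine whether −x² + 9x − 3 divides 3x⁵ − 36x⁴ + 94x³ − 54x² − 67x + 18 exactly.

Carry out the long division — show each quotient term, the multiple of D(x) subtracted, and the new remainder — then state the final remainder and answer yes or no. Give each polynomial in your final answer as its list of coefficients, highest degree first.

Step 1: lead(3x⁵ − 36x⁴ + 94x³ − 54x² − 67x + 18) ÷ lead(D) = 3x⁵ ÷ −x² = −3x³. Subtract (−3x³)·D = 3x⁵ − 27x⁴ + 9x³. Remainder: −9x⁴ + 85x³ − 54x² − 67x + 18.
Step 2: lead(−9x⁴ + 85x³ − 54x² − 67x + 18) ÷ lead(D) = −9x⁴ ÷ −x² = 9x². Subtract (9x²)·D = −9x⁴ + 81x³ − 27x². Remainder: 4x³ − 27x² − 67x + 18.
Step 3: lead(4x³ − 27x² − 67x + 18) ÷ lead(D) = 4x³ ÷ −x² = −4x. Subtract (−4x)·D = 4x³ − 36x² + 12x. Remainder: 9x² − 79x + 18.
Step 4: lead(9x² − 79x + 18) ÷ lead(D) = 9x² ÷ −x² = −9. Subtract (−9)·D = 9x² − 81x + 27. Remainder: 2x − 9.

R = [2, -9], so D(x) is not a factor of P(x). no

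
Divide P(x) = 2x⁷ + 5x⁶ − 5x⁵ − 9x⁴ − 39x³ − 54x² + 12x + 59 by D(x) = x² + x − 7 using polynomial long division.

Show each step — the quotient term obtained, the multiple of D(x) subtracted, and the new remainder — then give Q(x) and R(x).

Q(x) = 2x⁵ + 3x⁴ + 6x³ + 6x² − 3x − 9; R(x) = −4

Step 1: lead(2x⁷ + 5x⁶ − 5x⁵ − 9x⁴ − 39x³ − 54x² + 12x + 59) ÷ lead(D) = 2x⁷ ÷ x² = 2x⁵. Subtract (2x⁵)·D = 2x⁷ + 2x⁶ − 14x⁵. Remainder: 3x⁶ + 9x⁵ − 9x⁴ − 39x³ − 54x² + 12x + 59.
Step 2: lead(3x⁶ + 9x⁵ − 9x⁴ − 39x³ − 54x² + 12x + 59) ÷ lead(D) = 3x⁶ ÷ x² = 3x⁴. Subtract (3x⁴)·D = 3x⁶ + 3x⁵ − 21x⁴. Remainder: 6x⁵ + 12x⁴ − 39x³ − 54x² + 12x + 59.
Step 3: lead(6x⁵ + 12x⁴ − 39x³ − 54x² + 12x + 59) ÷ lead(D) = 6x⁵ ÷ x² = 6x³. Subtract (6x³)·D = 6x⁵ + 6x⁴ − 42x³. Remainder: 6x⁴ + 3x³ − 54x² + 12x + 59.
Step 4: lead(6x⁴ + 3x³ − 54x² + 12x + 59) ÷ lead(D) = 6x⁴ ÷ x² = 6x². Subtract (6x²)·D = 6x⁴ + 6x³ − 42x². Remainder: −3x³ − 12x² + 12x + 59.
Step 5: lead(−3x³ − 12x² + 12x + 59) ÷ lead(D) = −3x³ ÷ x² = −3x. Subtract (−3x)·D = −3x³ − 3x² + 21x. Remainder: −9x² − 9x + 59.
Step 6: lead(−9x² − 9x + 59) ÷ lead(D) = −9x² ÷ x² = −9. Subtract (−9)·D = −9x² − 9x + 63. Remainder: −4.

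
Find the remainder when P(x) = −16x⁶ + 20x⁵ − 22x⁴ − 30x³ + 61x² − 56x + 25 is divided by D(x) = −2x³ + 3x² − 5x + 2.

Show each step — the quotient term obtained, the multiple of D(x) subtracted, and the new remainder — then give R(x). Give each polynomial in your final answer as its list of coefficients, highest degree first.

R = [1, 7]

Step 1: lead(−16x⁶ + 20x⁵ − 22x⁴ − 30x³ + 61x² − 56x + 25) ÷ lead(D) = −16x⁶ ÷ −2x³ = 8x³. Subtract (8x³)·D = −16x⁶ + 24x⁵ − 40x⁴ + 16x³. Remainder: −4x⁵ + 18x⁴ − 46x³ + 61x² − 56x + 25.
Step 2: lead(−4x⁵ + 18x⁴ − 46x³ + 61x² − 56x + 25) ÷ lead(D) = −4x⁵ ÷ −2x³ = 2x². Subtract (2x²)·D = −4x⁵ + 6x⁴ − 10x³ + 4x². Remainder: 12x⁴ − 36x³ + 57x² − 56x + 25.
Step 3: lead(12x⁴ − 36x³ + 57x² − 56x + 25) ÷ lead(D) = 12x⁴ ÷ −2x³ = −6x. Subtract (−6x)·D = 12x⁴ − 18x³ + 30x² − 12x. Remainder: −18x³ + 27x² − 44x + 25.
Step 4: lead(−18x³ + 27x² − 44x + 25) ÷ lead(D) = −18x³ ÷ −2x³ = 9. Subtract (9)·D = −18x³ + 27x² − 45x + 18. Remainder: x + 7.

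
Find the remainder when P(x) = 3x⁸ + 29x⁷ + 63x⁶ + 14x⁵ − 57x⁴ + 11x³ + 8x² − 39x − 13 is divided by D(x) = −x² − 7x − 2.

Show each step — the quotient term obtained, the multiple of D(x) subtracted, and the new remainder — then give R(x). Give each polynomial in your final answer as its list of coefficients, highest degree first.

R = [8, 1]

Step 1: lead(3x⁸ + 29x⁷ + 63x⁶ + 14x⁵ − 57x⁴ + 11x³ + 8x² − 39x − 13) ÷ lead(D) = 3x⁸ ÷ −x² = −3x⁶. Subtract (−3x⁶)·D = 3x⁸ + 21x⁷ + 6x⁶. Remainder: 8x⁷ + 57x⁶ + 14x⁵ − 57x⁴ + 11x³ + 8x² − 39x − 13.
Step 2: lead(8x⁷ + 57x⁶ + 14x⁵ − 57x⁴ + 11x³ + 8x² − 39x − 13) ÷ lead(D) = 8x⁷ ÷ −x² = −8x⁵. Subtract (−8x⁵)·D = 8x⁷ + 56x⁶ + 16x⁵. Remainder: x⁶ − 2x⁵ − 57x⁴ + 11x³ + 8x² − 39x − 13.
Step 3: lead(x⁶ − 2x⁵ − 57x⁴ + 11x³ + 8x² − 39x − 13) ÷ lead(D) = x⁶ ÷ −x² = −x⁴. Subtract (−x⁴)·D = x⁶ + 7x⁵ + 2x⁴. Remainder: −9x⁵ − 59x⁴ + 11x³ + 8x² − 39x − 13.
Step 4: lead(−9x⁵ − 59x⁴ + 11x³ + 8x² − 39x − 13) ÷ lead(D) = −9x⁵ ÷ −x² = 9x³. Subtract (9x³)·D = −9x⁵ − 63x⁴ − 18x³. Remainder: 4x⁴ + 29x³ + 8x² − 39x − 13.
Step 5: lead(4x⁴ + 29x³ + 8x² − 39x − 13) ÷ lead(D) = 4x⁴ ÷ −x² = −4x². Subtract (−4x²)·D = 4x⁴ + 28x³ + 8x². Remainder: x³ − 39x − 13.
Step 6: lead(x³ − 39x − 13) ÷ lead(D) = x³ ÷ −x² = −x. Subtract (−x)·D = x³ + 7x² + 2x. Remainder: −7x² − 41x − 13.
Step 7: lead(−7x² − 41x − 13) ÷ lead(D) = −7x² ÷ −x² = 7. Subtract (7)·D = −7x² − 49x − 14. Remainder: 8x + 1.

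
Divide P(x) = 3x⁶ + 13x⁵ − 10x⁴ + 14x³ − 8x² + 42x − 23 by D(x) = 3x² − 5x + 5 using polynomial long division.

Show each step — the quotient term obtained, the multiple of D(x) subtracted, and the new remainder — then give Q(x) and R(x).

Step 1: lead(3x⁶ + 13x⁵ − 10x⁴ + 14x³ − 8x² + 42x − 23) ÷ lead(D) = 3x⁶ ÷ 3x² = x⁴. Subtract (x⁴)·D = 3x⁶ − 5x⁵ + 5x⁴. Remainder: 18x⁵ − 15x⁴ + 14x³ − 8x² + 42x − 23.
Step 2: lead(18x⁵ − 15x⁴ + 14x³ − 8x² + 42x − 23) ÷ lead(D) = 18x⁵ ÷ 3x² = 6x³. Subtract (6x³)·D = 18x⁵ − 30x⁴ + 30x³. Remainder: 15x⁴ − 16x³ − 8x² + 42x − 23.
Step 3: lead(15x⁴ − 16x³ − 8x² + 42x − 23) ÷ lead(D) = 15x⁴ ÷ 3x² = 5x². Subtract (5x²)·D = 15x⁴ − 25x³ + 25x². Remainder: 9x³ − 33x² + 42x − 23.
Step 4: lead(9x³ − 33x² + 42x − 23) ÷ lead(D) = 9x³ ÷ 3x² = 3x. Subtract (3x)·D = 9x³ − 15x² + 15x. Remainder: −18x² + 27x − 23.
Step 5: lead(−18x² + 27x − 23) ÷ lead(D) = −18x² ÷ 3x² = −6. Subtract (−6)·D = −18x² + 30x − 30. Remainder: −3x + 7.

Q(x) = x⁴ + 6x³ + 5x² + 3x − 6; R(x) = −3x + 7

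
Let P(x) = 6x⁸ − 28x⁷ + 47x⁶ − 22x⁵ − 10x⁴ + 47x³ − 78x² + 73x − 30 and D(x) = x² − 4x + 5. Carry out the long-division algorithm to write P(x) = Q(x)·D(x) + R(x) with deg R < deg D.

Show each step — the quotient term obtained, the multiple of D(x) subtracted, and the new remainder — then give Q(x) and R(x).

Step 1: lead(6x⁸ − 28x⁷ + 47x⁶ − 22x⁵ − 10x⁴ + 47x³ − 78x² + 73x − 30) ÷ lead(D) = 6x⁸ ÷ x² = 6x⁶. Subtract (6x⁶)·D = 6x⁸ − 24x⁷ + 30x⁶. Remainder: −4x⁷ + 17x⁶ − 22x⁵ − 10x⁴ + 47x³ − 78x² + 73x − 30.
Step 2: lead(−4x⁷ + 17x⁶ − 22x⁵ − 10x⁴ + 47x³ − 78x² + 73x − 30) ÷ lead(D) = −4x⁷ ÷ x² = −4x⁵. Subtract (−4x⁵)·D = −4x⁷ + 16x⁶ − 20x⁵. Remainder: x⁶ − 2x⁵ − 10x⁴ + 47x³ − 78x² + 73x − 30.
Step 3: lead(x⁶ − 2x⁵ − 10x⁴ + 47x³ − 78x² + 73x − 30) ÷ lead(D) = x⁶ ÷ x² = x⁴. Subtract (x⁴)·D = x⁶ − 4x⁵ + 5x⁴. Remainder: 2x⁵ − 15x⁴ + 47x³ − 78x² + 73x − 30.
Step 4: lead(2x⁵ − 15x⁴ + 47x³ − 78x² + 73x − 30) ÷ lead(D) = 2x⁵ ÷ x² = 2x³. Subtract (2x³)·D = 2x⁵ − 8x⁴ + 10x³. Remainder: −7x⁴ + 37x³ − 78x² + 73x − 30.
Step 5: lead(−7x⁴ + 37x³ − 78x² + 73x − 30) ÷ lead(D) = −7x⁴ ÷ x² = −7x². Subtract (−7x²)·D = −7x⁴ + 28x³ − 35x². Remainder: 9x³ − 43x² + 73x − 30.
Step 6: lead(9x³ − 43x² + 73x − 30) ÷ lead(D) = 9x³ ÷ x² = 9x. Subtract (9x)·D = 9x³ − 36x² + 45x. Remainder: −7x² + 28x − 30.
Step 7: lead(−7x² + 28x − 30) ÷ lead(D) = −7x² ÷ x² = −7. Subtract (−7)·D = −7x² + 28x − 35. Remainder: 5.

Q(x) = 6x⁶ − 4x⁵ + x⁴ + 2x³ − 7x² + 9x − 7; R(x) = 5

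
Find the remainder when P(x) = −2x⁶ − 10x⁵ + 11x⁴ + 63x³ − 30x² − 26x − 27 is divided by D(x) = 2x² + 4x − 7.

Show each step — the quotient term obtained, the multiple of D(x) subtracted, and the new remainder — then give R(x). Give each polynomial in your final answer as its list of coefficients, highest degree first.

R = [-3, -6]

Step 1: lead(−2x⁶ − 10x⁵ + 11x⁴ + 63x³ − 30x² − 26x − 27) ÷ lead(D) = −2x⁶ ÷ 2x² = −x⁴. Subtract (−x⁴)·D = −2x⁶ − 4x⁵ + 7x⁴. Remainder: −6x⁵ + 4x⁴ + 63x³ − 30x² − 26x − 27.
Step 2: lead(−6x⁵ + 4x⁴ + 63x³ − 30x² − 26x − 27) ÷ lead(D) = −6x⁵ ÷ 2x² = −3x³. Subtract (−3x³)·D = −6x⁵ − 12x⁴ + 21x³. Remainder: 16x⁴ + 42x³ − 30x² − 26x − 27.
Step 3: lead(16x⁴ + 42x³ − 30x² − 26x − 27) ÷ lead(D) = 16x⁴ ÷ 2x² = 8x². Subtract (8x²)·D = 16x⁴ + 32x³ − 56x². Remainder: 10x³ + 26x² − 26x − 27.
Step 4: lead(10x³ + 26x² − 26x − 27) ÷ lead(D) = 10x³ ÷ 2x² = 5x. Subtract (5x)·D = 10x³ + 20x² − 35x. Remainder: 6x² + 9x − 27.
Step 5: lead(6x² + 9x − 27) ÷ lead(D) = 6x² ÷ 2x² = 3. Subtract (3)·D = 6x² + 12x − 21. Remainder: −3x − 6.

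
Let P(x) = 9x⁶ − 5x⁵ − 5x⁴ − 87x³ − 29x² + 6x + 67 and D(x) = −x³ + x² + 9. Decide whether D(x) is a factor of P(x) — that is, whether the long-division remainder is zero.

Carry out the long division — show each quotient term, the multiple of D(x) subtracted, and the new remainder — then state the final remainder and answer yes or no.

Step 1: lead(9x⁶ − 5x⁵ − 5x⁴ − 87x³ − 29x² + 6x + 67) ÷ lead(D) = 9x⁶ ÷ −x³ = −9x³. Subtract (−9x³)·D = 9x⁶ − 9x⁵ − 81x³. Remainder: 4x⁵ − 5x⁴ − 6x³ − 29x² + 6x + 67.
Step 2: lead(4x⁵ − 5x⁴ − 6x³ − 29x² + 6x + 67) ÷ lead(D) = 4x⁵ ÷ −x³ = −4x². Subtract (−4x²)·D = 4x⁵ − 4x⁴ − 36x². Remainder: −x⁴ − 6x³ + 7x² + 6x + 67.
Step 3: lead(−x⁴ − 6x³ + 7x² + 6x + 67) ÷ lead(D) = −x⁴ ÷ −x³ = x. Subtract (x)·D = −x⁴ + x³ + 9x. Remainder: −7x³ + 7x² − 3x + 67.
Step 4: lead(−7x³ + 7x² − 3x + 67) ÷ lead(D) = −7x³ ÷ −x³ = 7. Subtract (7)·D = −7x³ + 7x² + 63. Remainder: −3x + 4.

R(x) = −3x + 4, so D(x) is not a factor of P(x). no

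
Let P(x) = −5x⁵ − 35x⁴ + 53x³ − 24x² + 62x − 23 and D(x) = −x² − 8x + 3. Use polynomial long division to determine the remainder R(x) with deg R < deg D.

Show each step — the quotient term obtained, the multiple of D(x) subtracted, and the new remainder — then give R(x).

R(x) = −2

Step 1: lead(−5x⁵ − 35x⁴ + 53x³ − 24x² + 62x − 23) ÷ lead(D) = −5x⁵ ÷ −x² = 5x³. Subtract (5x³)·D = −5x⁵ − 40x⁴ + 15x³. Remainder: 5x⁴ + 38x³ − 24x² + 62x − 23.
Step 2: lead(5x⁴ + 38x³ − 24x² + 62x − 23) ÷ lead(D) = 5x⁴ ÷ −x² = −5x². Subtract (−5x²)·D = 5x⁴ + 40x³ − 15x². Remainder: −2x³ − 9x² + 62x − 23.
Step 3: lead(−2x³ − 9x² + 62x − 23) ÷ lead(D) = −2x³ ÷ −x² = 2x. Subtract (2x)·D = −2x³ − 16x² + 6x. Remainder: 7x² + 56x − 23.
Step 4: lead(7x² + 56x − 23) ÷ lead(D) = 7x² ÷ −x² = −7. Subtract (−7)·D = 7x² + 56x − 21. Remainder: −2.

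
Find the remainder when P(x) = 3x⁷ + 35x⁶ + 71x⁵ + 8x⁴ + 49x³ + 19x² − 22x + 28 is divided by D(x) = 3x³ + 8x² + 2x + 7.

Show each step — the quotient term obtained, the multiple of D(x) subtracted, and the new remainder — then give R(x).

R(x) = −9x

Step 1: lead(3x⁷ + 35x⁶ + 71x⁵ + 8x⁴ + 49x³ + 19x² − 22x + 28) ÷ lead(D) = 3x⁷ ÷ 3x³ = x⁴. Subtract (x⁴)·D = 3x⁷ + 8x⁶ + 2x⁵ + 7x⁴. Remainder: 27x⁶ + 69x⁵ + x⁴ + 49x³ + 19x² − 22x + 28.
Step 2: lead(27x⁶ + 69x⁵ + x⁴ + 49x³ + 19x² − 22x + 28) ÷ lead(D) = 27x⁶ ÷ 3x³ = 9x³. Subtract (9x³)·D = 27x⁶ + 72x⁵ + 18x⁴ + 63x³. Remainder: −3x⁵ − 17x⁴ − 14x³ + 19x² − 22x + 28.
Step 3: lead(−3x⁵ − 17x⁴ − 14x³ + 19x² − 22x + 28) ÷ lead(D) = −3x⁵ ÷ 3x³ = −x². Subtract (−x²)·D = −3x⁵ − 8x⁴ − 2x³ − 7x². Remainder: −9x⁴ − 12x³ + 26x² − 22x + 28.
Step 4: lead(−9x⁴ − 12x³ + 26x² − 22x + 28) ÷ lead(D) = −9x⁴ ÷ 3x³ = −3x. Subtract (−3x)·D = −9x⁴ − 24x³ − 6x² − 21x. Remainder: 12x³ + 32x² − x + 28.
Step 5: lead(12x³ + 32x² − x + 28) ÷ lead(D) = 12x³ ÷ 3x³ = 4. Subtract (4)·D = 12x³ + 32x² + 8x + 28. Remainder: −9x.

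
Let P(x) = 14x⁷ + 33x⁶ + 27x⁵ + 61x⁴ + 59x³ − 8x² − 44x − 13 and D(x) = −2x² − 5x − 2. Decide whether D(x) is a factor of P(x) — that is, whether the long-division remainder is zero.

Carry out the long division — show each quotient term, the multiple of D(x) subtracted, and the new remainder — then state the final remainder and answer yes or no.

R(x) = 3, so D(x) is not a factor of P(x). no

Step 1: lead(14x⁷ + 33x⁶ + 27x⁵ + 61x⁴ + 59x³ − 8x² − 44x − 13) ÷ lead(D) = 14x⁷ ÷ −2x² = −7x⁵. Subtract (−7x⁵)·D = 14x⁷ + 35x⁶ + 14x⁵. Remainder: −2x⁶ + 13x⁵ + 61x⁴ + 59x³ − 8x² − 44x − 13.
Step 2: lead(−2x⁶ + 13x⁵ + 61x⁴ + 59x³ − 8x² − 44x − 13) ÷ lead(D) = −2x⁶ ÷ −2x² = x⁴. Subtract (x⁴)·D = −2x⁶ − 5x⁵ − 2x⁴. Remainder: 18x⁵ + 63x⁴ + 59x³ − 8x² − 44x − 13.
Step 3: lead(18x⁵ + 63x⁴ + 59x³ − 8x² − 44x − 13) ÷ lead(D) = 18x⁵ ÷ −2x² = −9x³. Subtract (−9x³)·D = 18x⁵ + 45x⁴ + 18x³. Remainder: 18x⁴ + 41x³ − 8x² − 44x − 13.
Step 4: lead(18x⁴ + 41x³ − 8x² − 44x − 13) ÷ lead(D) = 18x⁴ ÷ −2x² = −9x². Subtract (−9x²)·D = 18x⁴ + 45x³ + 18x². Remainder: −4x³ − 26x² − 44x − 13.
Step 5: lead(−4x³ − 26x² − 44x − 13) ÷ lead(D) = −4x³ ÷ −2x² = 2x. Subtract (2x)·D = −4x³ − 10x² − 4x. Remainder: −16x² − 40x − 13.
Step 6: lead(−16x² − 40x − 13) ÷ lead(D) = −16x² ÷ −2x² = 8. Subtract (8)·D = −16x² − 40x − 16. Remainder: 3.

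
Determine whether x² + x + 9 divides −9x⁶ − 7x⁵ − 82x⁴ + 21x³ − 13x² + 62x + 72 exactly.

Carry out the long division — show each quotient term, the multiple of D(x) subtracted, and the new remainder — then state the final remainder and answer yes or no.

Step 1: lead(−9x⁶ − 7x⁵ − 82x⁴ + 21x³ − 13x² + 62x + 72) ÷ lead(D) = −9x⁶ ÷ x² = −9x⁴. Subtract (−9x⁴)·D = −9x⁶ − 9x⁵ − 81x⁴. Remainder: 2x⁵ − x⁴ + 21x³ − 13x² + 62x + 72.
Step 2: lead(2x⁵ − x⁴ + 21x³ − 13x² + 62x + 72) ÷ lead(D) = 2x⁵ ÷ x² = 2x³. Subtract (2x³)·D = 2x⁵ + 2x⁴ + 18x³. Remainder: −3x⁴ + 3x³ − 13x² + 62x + 72.
Step 3: lead(−3x⁴ + 3x³ − 13x² + 62x + 72) ÷ lead(D) = −3x⁴ ÷ x² = −3x². Subtract (−3x²)·D = −3x⁴ − 3x³ − 27x². Remainder: 6x³ + 14x² + 62x + 72.
Step 4: lead(6x³ + 14x² + 62x + 72) ÷ lead(D) = 6x³ ÷ x² = 6x. Subtract (6x)·D = 6x³ + 6x² + 54x. Remainder: 8x² + 8x + 72.
Step 5: lead(8x² + 8x + 72) ÷ lead(D) = 8x² ÷ x² = 8. Subtract (8)·D = 8x² + 8x + 72. Remainder: 0.

R(x) = 0, so D(x) is a factor of P(x). yes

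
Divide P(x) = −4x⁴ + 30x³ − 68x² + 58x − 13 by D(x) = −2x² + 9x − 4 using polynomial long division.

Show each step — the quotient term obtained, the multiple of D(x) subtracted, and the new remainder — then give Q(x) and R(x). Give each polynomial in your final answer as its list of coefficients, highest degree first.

Step 1: lead(−4x⁴ + 30x³ − 68x² + 58x − 13) ÷ lead(D) = −4x⁴ ÷ −2x² = 2x². Subtract (2x²)·D = −4x⁴ + 18x³ − 8x². Remainder: 12x³ − 60x² + 58x − 13.
Step 2: lead(12x³ − 60x² + 58x − 13) ÷ lead(D) = 12x³ ÷ −2x² = −6x. Subtract (−6x)·D = 12x³ − 54x² + 24x. Remainder: −6x² + 34x − 13.
Step 3: lead(−6x² + 34x − 13) ÷ lead(D) = −6x² ÷ −2x² = 3. Subtract (3)·D = −6x² + 27x − 12. Remainder: 7x − 1.

Q = [2, -6, 3]; R = [7, -1]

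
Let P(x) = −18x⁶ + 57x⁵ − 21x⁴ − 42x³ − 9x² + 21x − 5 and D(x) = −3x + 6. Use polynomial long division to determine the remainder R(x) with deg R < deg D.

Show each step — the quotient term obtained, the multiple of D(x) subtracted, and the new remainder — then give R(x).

Step 1: lead(−18x⁶ + 57x⁵ − 21x⁴ − 42x³ − 9x² + 21x − 5) ÷ lead(D) = −18x⁶ ÷ −3x = 6x⁵. Subtract (6x⁵)·D = −18x⁶ + 36x⁵. Remainder: 21x⁵ − 21x⁴ − 42x³ − 9x² + 21x − 5.
Step 2: lead(21x⁵ − 21x⁴ − 42x³ − 9x² + 21x − 5) ÷ lead(D) = 21x⁵ ÷ −3x = −7x⁴. Subtract (−7x⁴)·D = 21x⁵ − 42x⁴. Remainder: 21x⁴ − 42x³ − 9x² + 21x − 5.
Step 3: lead(21x⁴ − 42x³ − 9x² + 21x − 5) ÷ lead(D) = 21x⁴ ÷ −3x = −7x³. Subtract (−7x³)·D = 21x⁴ − 42x³. Remainder: −9x² + 21x − 5.
Step 4: lead(−9x² + 21x − 5) ÷ lead(D) = −9x² ÷ −3x = 3x. Subtract (3x)·D = −9x² + 18x. Remainder: 3x − 5.
Step 5: lead(3x − 5) ÷ lead(D) = 3x ÷ −3x = −1. Subtract (−1)·D = 3x − 6. Remainder: 1.

R(x) = 1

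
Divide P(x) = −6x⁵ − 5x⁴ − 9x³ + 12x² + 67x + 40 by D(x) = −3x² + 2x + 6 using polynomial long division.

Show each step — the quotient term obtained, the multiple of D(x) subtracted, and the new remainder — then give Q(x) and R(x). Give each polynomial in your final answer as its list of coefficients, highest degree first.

Q = [2, 3, 9, 8]; R = [-3, -8]

Step 1: lead(−6x⁵ − 5x⁴ − 9x³ + 12x² + 67x + 40) ÷ lead(D) = −6x⁵ ÷ −3x² = 2x³. Subtract (2x³)·D = −6x⁵ + 4x⁴ + 12x³. Remainder: −9x⁴ − 21x³ + 12x² + 67x + 40.
Step 2: lead(−9x⁴ − 21x³ + 12x² + 67x + 40) ÷ lead(D) = −9x⁴ ÷ −3x² = 3x². Subtract (3x²)·D = −9x⁴ + 6x³ + 18x². Remainder: −27x³ − 6x² + 67x + 40.
Step 3: lead(−27x³ − 6x² + 67x + 40) ÷ lead(D) = −27x³ ÷ −3x² = 9x. Subtract (9x)·D = −27x³ + 18x² + 54x. Remainder: −24x² + 13x + 40.
Step 4: lead(−24x² + 13x + 40) ÷ lead(D) = −24x² ÷ −3x² = 8. Subtract (8)·D = −24x² + 16x + 48. Remainder: −3x − 8.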